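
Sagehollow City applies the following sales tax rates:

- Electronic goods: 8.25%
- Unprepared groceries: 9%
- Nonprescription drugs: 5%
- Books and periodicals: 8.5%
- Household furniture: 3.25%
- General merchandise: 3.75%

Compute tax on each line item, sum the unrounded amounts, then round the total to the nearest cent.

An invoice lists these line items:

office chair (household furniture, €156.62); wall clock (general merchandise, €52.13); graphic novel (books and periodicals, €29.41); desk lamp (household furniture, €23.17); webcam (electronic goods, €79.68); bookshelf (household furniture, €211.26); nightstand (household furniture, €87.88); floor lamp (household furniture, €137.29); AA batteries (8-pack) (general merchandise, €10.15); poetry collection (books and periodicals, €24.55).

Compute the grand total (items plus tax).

Office chair €156.62: household furniture → 3.25% → €5.09015
Wall clock €52.13: general merchandise → 3.75% → €1.954875
Graphic novel €29.41: books and periodicals → 8.5% → €2.49985
Desk lamp €23.17: household furniture → 3.25% → €0.753025
Webcam €79.68: electronic goods → 8.25% → €6.5736
Bookshelf €211.26: household furniture → 3.25% → €6.86595
Nightstand €87.88: household furniture → 3.25% → €2.8561
Floor lamp €137.29: household furniture → 3.25% → €4.461925
AA batteries (8-pack) €10.15: general merchandise → 3.75% → €0.380625
Poetry collection €24.55: books and periodicals → 8.5% → €2.08675
Subtotal = €812.14; unrounded tax = €33.52285 → €33.52; total due = €845.66

€845.66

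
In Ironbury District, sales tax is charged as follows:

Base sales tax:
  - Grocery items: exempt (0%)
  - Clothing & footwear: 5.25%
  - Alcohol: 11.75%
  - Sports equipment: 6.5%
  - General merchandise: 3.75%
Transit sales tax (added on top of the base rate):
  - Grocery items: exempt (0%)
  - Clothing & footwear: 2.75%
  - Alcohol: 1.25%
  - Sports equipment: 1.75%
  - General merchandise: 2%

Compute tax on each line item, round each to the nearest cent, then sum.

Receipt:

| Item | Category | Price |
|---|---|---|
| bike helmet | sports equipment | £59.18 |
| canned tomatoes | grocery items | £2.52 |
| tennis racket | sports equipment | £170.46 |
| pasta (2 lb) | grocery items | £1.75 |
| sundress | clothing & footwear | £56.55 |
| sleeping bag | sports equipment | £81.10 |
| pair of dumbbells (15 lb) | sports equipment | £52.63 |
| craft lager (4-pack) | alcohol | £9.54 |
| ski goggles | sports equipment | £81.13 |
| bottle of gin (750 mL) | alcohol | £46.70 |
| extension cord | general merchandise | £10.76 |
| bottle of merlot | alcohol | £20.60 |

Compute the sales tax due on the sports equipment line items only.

Bike helmet £59.18: sports equipment → 6.5% + 1.75% transit = 8.25% → £4.88
Tennis racket £170.46: sports equipment → 6.5% + 1.75% transit = 8.25% → £14.06
Sleeping bag £81.10: sports equipment → 6.5% + 1.75% transit = 8.25% → £6.69
Pair of dumbbells (15 lb) £52.63: sports equipment → 6.5% + 1.75% transit = 8.25% → £4.34
Ski goggles £81.13: sports equipment → 6.5% + 1.75% transit = 8.25% → £6.69
Tax on sports equipment = £4.88 + £14.06 + £6.69 + £4.34 + £6.69 = £36.66

£36.66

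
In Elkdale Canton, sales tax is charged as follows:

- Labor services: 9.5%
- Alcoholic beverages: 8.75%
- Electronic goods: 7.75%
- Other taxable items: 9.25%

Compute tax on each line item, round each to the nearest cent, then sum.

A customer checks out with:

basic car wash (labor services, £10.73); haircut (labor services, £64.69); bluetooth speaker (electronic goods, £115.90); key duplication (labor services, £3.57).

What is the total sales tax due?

Basic car wash £10.73: labor services → 9.5% → £1.02
Haircut £64.69: labor services → 9.5% → £6.15
Bluetooth speaker £115.90: electronic goods → 7.75% → £8.98
Key duplication £3.57: labor services → 9.5% → £0.34
Total tax = £1.02 + £6.15 + £8.98 + £0.34 = £16.49

£16.49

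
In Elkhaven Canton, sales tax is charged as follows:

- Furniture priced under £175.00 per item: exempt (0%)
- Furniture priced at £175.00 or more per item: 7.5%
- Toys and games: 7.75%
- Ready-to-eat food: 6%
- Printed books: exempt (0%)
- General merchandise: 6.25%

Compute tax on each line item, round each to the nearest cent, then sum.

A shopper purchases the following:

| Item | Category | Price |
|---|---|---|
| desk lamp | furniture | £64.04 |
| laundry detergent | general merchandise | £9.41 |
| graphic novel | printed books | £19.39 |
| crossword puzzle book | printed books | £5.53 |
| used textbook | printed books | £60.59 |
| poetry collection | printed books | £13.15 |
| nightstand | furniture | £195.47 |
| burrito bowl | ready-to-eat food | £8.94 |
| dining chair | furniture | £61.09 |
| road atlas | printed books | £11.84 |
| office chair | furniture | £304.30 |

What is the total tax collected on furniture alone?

Desk lamp £64.04: furniture, under £175.00 → 0% → £0.00
Nightstand £195.47: furniture, £175.00 or more → 7.5% → £14.66
Dining chair £61.09: furniture, under £175.00 → 0% → £0.00
Office chair £304.30: furniture, £175.00 or more → 7.5% → £22.82
Tax on furniture = £0.00 + £14.66 + £0.00 + £22.82 = £37.48

£37.48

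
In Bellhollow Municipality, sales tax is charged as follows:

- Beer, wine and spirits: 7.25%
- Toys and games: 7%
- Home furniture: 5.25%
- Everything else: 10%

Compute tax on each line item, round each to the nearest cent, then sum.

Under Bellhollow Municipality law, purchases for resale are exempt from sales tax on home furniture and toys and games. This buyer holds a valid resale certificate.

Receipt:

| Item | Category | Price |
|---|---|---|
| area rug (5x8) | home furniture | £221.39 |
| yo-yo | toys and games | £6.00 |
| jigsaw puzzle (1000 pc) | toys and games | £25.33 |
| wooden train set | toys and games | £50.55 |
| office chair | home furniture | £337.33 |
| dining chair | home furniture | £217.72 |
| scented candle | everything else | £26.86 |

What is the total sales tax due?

£2.69

Area rug (5x8) £221.39: home furniture, buyer-exempt → 0% → £0.00
Yo-yo £6.00: toys and games, buyer-exempt → 0% → £0.00
Jigsaw puzzle (1000 pc) £25.33: toys and games, buyer-exempt → 0% → £0.00
Wooden train set £50.55: toys and games, buyer-exempt → 0% → £0.00
Office chair £337.33: home furniture, buyer-exempt → 0% → £0.00
Dining chair £217.72: home furniture, buyer-exempt → 0% → £0.00
Scented candle £26.86: everything else → 10% → £2.69
Total tax = £2.69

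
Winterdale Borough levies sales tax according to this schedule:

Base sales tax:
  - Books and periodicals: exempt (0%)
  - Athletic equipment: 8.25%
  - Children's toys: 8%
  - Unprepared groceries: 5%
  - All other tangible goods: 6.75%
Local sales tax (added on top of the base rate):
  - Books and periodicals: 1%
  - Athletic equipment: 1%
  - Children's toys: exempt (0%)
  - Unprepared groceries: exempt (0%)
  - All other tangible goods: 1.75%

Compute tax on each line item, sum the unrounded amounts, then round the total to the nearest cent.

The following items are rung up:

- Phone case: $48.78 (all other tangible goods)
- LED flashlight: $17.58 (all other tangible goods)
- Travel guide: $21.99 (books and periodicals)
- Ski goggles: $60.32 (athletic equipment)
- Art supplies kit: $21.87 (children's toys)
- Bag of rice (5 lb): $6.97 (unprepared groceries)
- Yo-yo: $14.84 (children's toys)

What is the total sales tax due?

Phone case $48.78: all other tangible goods → 6.75% + 1.75% local = 8.5% → $4.1463
LED flashlight $17.58: all other tangible goods → 6.75% + 1.75% local = 8.5% → $1.4943
Travel guide $21.99: books and periodicals → 0% + 1% local = 1% → $0.2199
Ski goggles $60.32: athletic equipment → 8.25% + 1% local = 9.25% → $5.5796
Art supplies kit $21.87: children's toys → 8% + 0% local = 8% → $1.7496
Bag of rice (5 lb) $6.97: unprepared groceries → 5% + 0% local = 5% → $0.3485
Yo-yo $14.84: children's toys → 8% + 0% local = 8% → $1.1872
Unrounded tax sum = $14.7254 → $14.73

$14.73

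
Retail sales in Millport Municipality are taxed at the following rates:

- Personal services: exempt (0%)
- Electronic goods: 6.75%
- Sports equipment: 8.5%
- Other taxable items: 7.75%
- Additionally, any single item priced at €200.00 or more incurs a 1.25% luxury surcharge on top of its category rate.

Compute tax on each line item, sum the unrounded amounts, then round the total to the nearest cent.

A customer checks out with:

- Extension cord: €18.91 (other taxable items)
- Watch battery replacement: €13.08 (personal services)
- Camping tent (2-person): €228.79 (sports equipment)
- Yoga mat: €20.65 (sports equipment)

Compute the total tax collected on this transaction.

Extension cord €18.91: other taxable items → 7.75% → €1.465525
Watch battery replacement €13.08: personal services → 0% → €0.00
Camping tent (2-person) €228.79: sports equipment → 8.5% + 1.25% surcharge = 9.75% → €22.307025
Yoga mat €20.65: sports equipment → 8.5% → €1.75525
Unrounded tax sum = €25.5278 → €25.53

€25.53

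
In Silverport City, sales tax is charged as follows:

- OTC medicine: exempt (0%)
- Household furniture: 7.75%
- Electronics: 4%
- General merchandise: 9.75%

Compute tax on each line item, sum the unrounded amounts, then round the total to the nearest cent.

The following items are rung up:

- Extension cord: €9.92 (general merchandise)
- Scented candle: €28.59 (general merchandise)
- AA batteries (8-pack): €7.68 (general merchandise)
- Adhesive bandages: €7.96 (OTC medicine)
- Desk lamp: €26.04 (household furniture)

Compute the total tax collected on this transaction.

€6.52

Extension cord €9.92: general merchandise → 9.75% → €0.9672
Scented candle €28.59: general merchandise → 9.75% → €2.787525
AA batteries (8-pack) €7.68: general merchandise → 9.75% → €0.7488
Adhesive bandages €7.96: OTC medicine → 0% → €0.00
Desk lamp €26.04: household furniture → 7.75% → €2.0181
Unrounded tax sum = €6.521625 → €6.52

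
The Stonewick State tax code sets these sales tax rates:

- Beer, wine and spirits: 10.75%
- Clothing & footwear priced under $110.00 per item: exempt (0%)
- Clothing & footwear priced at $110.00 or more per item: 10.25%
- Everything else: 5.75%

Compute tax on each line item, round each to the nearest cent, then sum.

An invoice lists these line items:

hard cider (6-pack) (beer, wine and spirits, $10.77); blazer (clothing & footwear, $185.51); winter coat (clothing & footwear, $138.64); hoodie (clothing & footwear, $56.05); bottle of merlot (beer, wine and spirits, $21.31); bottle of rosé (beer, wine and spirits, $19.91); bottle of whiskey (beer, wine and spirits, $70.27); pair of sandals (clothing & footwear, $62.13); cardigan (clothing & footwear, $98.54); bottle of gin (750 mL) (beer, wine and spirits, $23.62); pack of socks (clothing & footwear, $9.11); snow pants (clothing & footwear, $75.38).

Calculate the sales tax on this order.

Hard cider (6-pack) $10.77: beer, wine and spirits → 10.75% → $1.16
Blazer $185.51: clothing & footwear, $110.00 or more → 10.25% → $19.01
Winter coat $138.64: clothing & footwear, $110.00 or more → 10.25% → $14.21
Hoodie $56.05: clothing & footwear, under $110.00 → 0% → $0.00
Bottle of merlot $21.31: beer, wine and spirits → 10.75% → $2.29
Bottle of rosé $19.91: beer, wine and spirits → 10.75% → $2.14
Bottle of whiskey $70.27: beer, wine and spirits → 10.75% → $7.55
Pair of sandals $62.13: clothing & footwear, under $110.00 → 0% → $0.00
Cardigan $98.54: clothing & footwear, under $110.00 → 0% → $0.00
Bottle of gin (750 mL) $23.62: beer, wine and spirits → 10.75% → $2.54
Pack of socks $9.11: clothing & footwear, under $110.00 → 0% → $0.00
Snow pants $75.38: clothing & footwear, under $110.00 → 0% → $0.00
Total tax = $1.16 + $19.01 + $14.21 + $2.29 + $2.14 + $7.55 + $2.54 = $48.90

$48.90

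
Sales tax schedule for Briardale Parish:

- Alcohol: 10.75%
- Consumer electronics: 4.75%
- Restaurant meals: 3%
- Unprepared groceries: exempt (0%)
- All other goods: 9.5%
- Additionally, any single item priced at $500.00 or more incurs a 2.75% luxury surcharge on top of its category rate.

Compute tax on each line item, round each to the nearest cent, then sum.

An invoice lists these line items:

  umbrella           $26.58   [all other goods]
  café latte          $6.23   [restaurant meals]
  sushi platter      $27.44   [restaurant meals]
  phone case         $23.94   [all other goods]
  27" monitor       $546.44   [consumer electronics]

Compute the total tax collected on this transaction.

Umbrella $26.58: all other goods → 9.5% → $2.53
Café latte $6.23: restaurant meals → 3% → $0.19
Sushi platter $27.44: restaurant meals → 3% → $0.82
Phone case $23.94: all other goods → 9.5% → $2.27
27" monitor $546.44: consumer electronics → 4.75% + 2.75% surcharge = 7.5% → $40.98
Total tax = $2.53 + $0.19 + $0.82 + $2.27 + $40.98 = $46.79

$46.79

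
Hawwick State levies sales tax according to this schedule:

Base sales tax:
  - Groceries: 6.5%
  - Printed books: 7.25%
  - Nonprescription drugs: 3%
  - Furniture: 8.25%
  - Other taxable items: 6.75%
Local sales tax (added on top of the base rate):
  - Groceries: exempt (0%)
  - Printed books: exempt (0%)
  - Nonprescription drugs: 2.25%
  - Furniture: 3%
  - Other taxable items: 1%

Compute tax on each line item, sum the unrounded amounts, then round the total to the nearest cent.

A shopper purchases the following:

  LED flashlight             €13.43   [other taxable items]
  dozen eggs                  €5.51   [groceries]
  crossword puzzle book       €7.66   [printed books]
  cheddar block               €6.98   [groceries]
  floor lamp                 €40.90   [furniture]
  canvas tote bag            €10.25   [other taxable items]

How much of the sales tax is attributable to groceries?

Dozen eggs €5.51: groceries → 6.5% + 0% local = 6.5% → €0.35815
Cheddar block €6.98: groceries → 6.5% + 0% local = 6.5% → €0.4537
Tax on groceries: unrounded sum = €0.81185 → €0.81

€0.81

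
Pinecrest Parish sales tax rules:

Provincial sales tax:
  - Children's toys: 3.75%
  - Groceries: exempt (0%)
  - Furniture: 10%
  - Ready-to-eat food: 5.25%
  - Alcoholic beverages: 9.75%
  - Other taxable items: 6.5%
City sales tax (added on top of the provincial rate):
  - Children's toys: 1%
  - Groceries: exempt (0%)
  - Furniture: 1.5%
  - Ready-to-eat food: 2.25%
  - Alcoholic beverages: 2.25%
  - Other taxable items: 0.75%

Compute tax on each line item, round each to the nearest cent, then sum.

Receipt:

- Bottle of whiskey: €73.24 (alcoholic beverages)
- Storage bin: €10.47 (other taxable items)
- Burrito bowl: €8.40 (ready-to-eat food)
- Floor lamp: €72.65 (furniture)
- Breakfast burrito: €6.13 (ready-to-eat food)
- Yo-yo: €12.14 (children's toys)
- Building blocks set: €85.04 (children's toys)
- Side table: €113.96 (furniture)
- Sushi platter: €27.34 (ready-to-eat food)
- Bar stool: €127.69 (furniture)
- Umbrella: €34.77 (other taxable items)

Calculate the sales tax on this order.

Bottle of whiskey €73.24: alcoholic beverages → 9.75% + 2.25% city = 12% → €8.79
Storage bin €10.47: other taxable items → 6.5% + 0.75% city = 7.25% → €0.76
Burrito bowl €8.40: ready-to-eat food → 5.25% + 2.25% city = 7.5% → €0.63
Floor lamp €72.65: furniture → 10% + 1.5% city = 11.5% → €8.35
Breakfast burrito €6.13: ready-to-eat food → 5.25% + 2.25% city = 7.5% → €0.46
Yo-yo €12.14: children's toys → 3.75% + 1% city = 4.75% → €0.58
Building blocks set €85.04: children's toys → 3.75% + 1% city = 4.75% → €4.04
Side table €113.96: furniture → 10% + 1.5% city = 11.5% → €13.11
Sushi platter €27.34: ready-to-eat food → 5.25% + 2.25% city = 7.5% → €2.05
Bar stool €127.69: furniture → 10% + 1.5% city = 11.5% → €14.68
Umbrella €34.77: other taxable items → 6.5% + 0.75% city = 7.25% → €2.52
Total tax = €8.79 + €0.76 + €0.63 + €8.35 + €0.46 + €0.58 + €4.04 + €13.11 + €2.05 + €14.68 + €2.52 = €55.97

€55.97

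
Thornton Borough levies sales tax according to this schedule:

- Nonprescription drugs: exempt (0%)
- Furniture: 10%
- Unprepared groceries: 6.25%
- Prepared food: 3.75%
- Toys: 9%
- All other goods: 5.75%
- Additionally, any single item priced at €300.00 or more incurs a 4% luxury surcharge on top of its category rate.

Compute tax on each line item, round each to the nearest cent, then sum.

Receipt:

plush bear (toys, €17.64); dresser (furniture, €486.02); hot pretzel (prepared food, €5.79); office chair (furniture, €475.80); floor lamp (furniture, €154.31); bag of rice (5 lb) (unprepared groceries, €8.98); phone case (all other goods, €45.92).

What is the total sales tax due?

Plush bear €17.64: toys → 9% → €1.59
Dresser €486.02: furniture → 10% + 4% surcharge = 14% → €68.04
Hot pretzel €5.79: prepared food → 3.75% → €0.22
Office chair €475.80: furniture → 10% + 4% surcharge = 14% → €66.61
Floor lamp €154.31: furniture → 10% → €15.43
Bag of rice (5 lb) €8.98: unprepared groceries → 6.25% → €0.56
Phone case €45.92: all other goods → 5.75% → €2.64
Total tax = €1.59 + €68.04 + €0.22 + €66.61 + €15.43 + €0.56 + €2.64 = €155.09

€155.09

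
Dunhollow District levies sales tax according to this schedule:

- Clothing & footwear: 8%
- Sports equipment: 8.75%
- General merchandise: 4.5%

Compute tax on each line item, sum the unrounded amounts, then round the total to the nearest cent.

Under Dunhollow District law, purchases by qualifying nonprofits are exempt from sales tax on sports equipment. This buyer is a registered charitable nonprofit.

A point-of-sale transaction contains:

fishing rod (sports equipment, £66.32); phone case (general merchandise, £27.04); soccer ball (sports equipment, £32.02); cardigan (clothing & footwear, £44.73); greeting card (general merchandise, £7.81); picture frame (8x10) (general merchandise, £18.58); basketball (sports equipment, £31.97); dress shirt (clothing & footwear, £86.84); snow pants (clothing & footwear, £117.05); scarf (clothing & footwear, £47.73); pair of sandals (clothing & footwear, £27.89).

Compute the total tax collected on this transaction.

£28.34

Fishing rod £66.32: sports equipment, buyer-exempt → 0% → £0.00
Phone case £27.04: general merchandise → 4.5% → £1.2168
Soccer ball £32.02: sports equipment, buyer-exempt → 0% → £0.00
Cardigan £44.73: clothing & footwear → 8% → £3.5784
Greeting card £7.81: general merchandise → 4.5% → £0.35145
Picture frame (8x10) £18.58: general merchandise → 4.5% → £0.8361
Basketball £31.97: sports equipment, buyer-exempt → 0% → £0.00
Dress shirt £86.84: clothing & footwear → 8% → £6.9472
Snow pants £117.05: clothing & footwear → 8% → £9.364
Scarf £47.73: clothing & footwear → 8% → £3.8184
Pair of sandals £27.89: clothing & footwear → 8% → £2.2312
Unrounded tax sum = £28.34355 → £28.34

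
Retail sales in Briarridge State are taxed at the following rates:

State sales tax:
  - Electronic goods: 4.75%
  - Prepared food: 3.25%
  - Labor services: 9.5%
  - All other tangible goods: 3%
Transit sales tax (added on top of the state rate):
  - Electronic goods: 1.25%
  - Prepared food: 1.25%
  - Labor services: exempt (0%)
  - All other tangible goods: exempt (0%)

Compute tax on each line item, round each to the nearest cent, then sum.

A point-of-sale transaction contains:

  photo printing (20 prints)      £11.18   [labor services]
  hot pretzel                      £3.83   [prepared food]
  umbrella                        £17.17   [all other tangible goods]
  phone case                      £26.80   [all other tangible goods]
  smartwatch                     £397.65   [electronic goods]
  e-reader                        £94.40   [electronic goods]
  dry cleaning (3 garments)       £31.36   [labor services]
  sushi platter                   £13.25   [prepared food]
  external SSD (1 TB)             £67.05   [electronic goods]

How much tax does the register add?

£39.67

Photo printing (20 prints) £11.18: labor services → 9.5% + 0% transit = 9.5% → £1.06
Hot pretzel £3.83: prepared food → 3.25% + 1.25% transit = 4.5% → £0.17
Umbrella £17.17: all other tangible goods → 3% + 0% transit = 3% → £0.52
Phone case £26.80: all other tangible goods → 3% + 0% transit = 3% → £0.80
Smartwatch £397.65: electronic goods → 4.75% + 1.25% transit = 6% → £23.86
E-reader £94.40: electronic goods → 4.75% + 1.25% transit = 6% → £5.66
Dry cleaning (3 garments) £31.36: labor services → 9.5% + 0% transit = 9.5% → £2.98
Sushi platter £13.25: prepared food → 3.25% + 1.25% transit = 4.5% → £0.60
External SSD (1 TB) £67.05: electronic goods → 4.75% + 1.25% transit = 6% → £4.02
Total tax = £1.06 + £0.17 + £0.52 + £0.80 + £23.86 + £5.66 + £2.98 + £0.60 + £4.02 = £39.67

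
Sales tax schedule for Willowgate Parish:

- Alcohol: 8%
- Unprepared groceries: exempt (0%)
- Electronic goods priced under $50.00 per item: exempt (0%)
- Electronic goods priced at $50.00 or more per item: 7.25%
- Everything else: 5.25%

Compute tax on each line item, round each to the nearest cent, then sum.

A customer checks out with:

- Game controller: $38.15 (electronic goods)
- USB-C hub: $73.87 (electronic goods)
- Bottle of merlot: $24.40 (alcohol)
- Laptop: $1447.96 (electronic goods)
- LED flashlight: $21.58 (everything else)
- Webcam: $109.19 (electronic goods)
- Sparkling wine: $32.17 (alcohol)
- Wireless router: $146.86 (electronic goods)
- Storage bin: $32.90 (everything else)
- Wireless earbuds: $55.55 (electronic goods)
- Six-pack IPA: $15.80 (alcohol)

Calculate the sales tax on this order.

Game controller $38.15: electronic goods, under $50.00 → 0% → $0.00
USB-C hub $73.87: electronic goods, $50.00 or more → 7.25% → $5.36
Bottle of merlot $24.40: alcohol → 8% → $1.95
Laptop $1447.96: electronic goods, $50.00 or more → 7.25% → $104.98
LED flashlight $21.58: everything else → 5.25% → $1.13
Webcam $109.19: electronic goods, $50.00 or more → 7.25% → $7.92
Sparkling wine $32.17: alcohol → 8% → $2.57
Wireless router $146.86: electronic goods, $50.00 or more → 7.25% → $10.65
Storage bin $32.90: everything else → 5.25% → $1.73
Wireless earbuds $55.55: electronic goods, $50.00 or more → 7.25% → $4.03
Six-pack IPA $15.80: alcohol → 8% → $1.26
Total tax = $5.36 + $1.95 + $104.98 + $1.13 + $7.92 + $2.57 + $10.65 + $1.73 + $4.03 + $1.26 = $141.58

$141.58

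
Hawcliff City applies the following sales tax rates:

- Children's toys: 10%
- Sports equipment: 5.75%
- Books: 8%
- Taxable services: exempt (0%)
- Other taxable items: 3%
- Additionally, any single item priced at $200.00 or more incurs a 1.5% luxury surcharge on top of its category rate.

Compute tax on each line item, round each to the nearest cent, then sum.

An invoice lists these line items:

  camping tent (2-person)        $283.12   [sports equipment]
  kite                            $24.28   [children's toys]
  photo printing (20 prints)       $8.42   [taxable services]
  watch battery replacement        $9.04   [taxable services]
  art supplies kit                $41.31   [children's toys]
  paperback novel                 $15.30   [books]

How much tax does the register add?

Camping tent (2-person) $283.12: sports equipment → 5.75% + 1.5% surcharge = 7.25% → $20.53
Kite $24.28: children's toys → 10% → $2.43
Photo printing (20 prints) $8.42: taxable services → 0% → $0.00
Watch battery replacement $9.04: taxable services → 0% → $0.00
Art supplies kit $41.31: children's toys → 10% → $4.13
Paperback novel $15.30: books → 8% → $1.22
Total tax = $20.53 + $2.43 + $4.13 + $1.22 = $28.31

$28.31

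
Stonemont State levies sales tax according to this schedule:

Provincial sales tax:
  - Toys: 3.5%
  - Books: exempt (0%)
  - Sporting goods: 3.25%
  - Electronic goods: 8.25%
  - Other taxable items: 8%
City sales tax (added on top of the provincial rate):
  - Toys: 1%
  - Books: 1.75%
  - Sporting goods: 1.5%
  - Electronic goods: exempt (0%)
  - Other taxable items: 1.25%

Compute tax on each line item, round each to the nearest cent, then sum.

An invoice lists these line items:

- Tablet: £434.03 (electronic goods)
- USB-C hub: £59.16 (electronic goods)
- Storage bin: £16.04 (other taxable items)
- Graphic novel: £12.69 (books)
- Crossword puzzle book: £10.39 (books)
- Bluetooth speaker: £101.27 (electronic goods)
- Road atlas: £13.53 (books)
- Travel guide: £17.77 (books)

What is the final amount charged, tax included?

Tablet £434.03: electronic goods → 8.25% + 0% city = 8.25% → £35.81
USB-C hub £59.16: electronic goods → 8.25% + 0% city = 8.25% → £4.88
Storage bin £16.04: other taxable items → 8% + 1.25% city = 9.25% → £1.48
Graphic novel £12.69: books → 0% + 1.75% city = 1.75% → £0.22
Crossword puzzle book £10.39: books → 0% + 1.75% city = 1.75% → £0.18
Bluetooth speaker £101.27: electronic goods → 8.25% + 0% city = 8.25% → £8.35
Road atlas £13.53: books → 0% + 1.75% city = 1.75% → £0.24
Travel guide £17.77: books → 0% + 1.75% city = 1.75% → £0.31
Subtotal = £664.88; tax = £51.47; total due = £716.35

£716.35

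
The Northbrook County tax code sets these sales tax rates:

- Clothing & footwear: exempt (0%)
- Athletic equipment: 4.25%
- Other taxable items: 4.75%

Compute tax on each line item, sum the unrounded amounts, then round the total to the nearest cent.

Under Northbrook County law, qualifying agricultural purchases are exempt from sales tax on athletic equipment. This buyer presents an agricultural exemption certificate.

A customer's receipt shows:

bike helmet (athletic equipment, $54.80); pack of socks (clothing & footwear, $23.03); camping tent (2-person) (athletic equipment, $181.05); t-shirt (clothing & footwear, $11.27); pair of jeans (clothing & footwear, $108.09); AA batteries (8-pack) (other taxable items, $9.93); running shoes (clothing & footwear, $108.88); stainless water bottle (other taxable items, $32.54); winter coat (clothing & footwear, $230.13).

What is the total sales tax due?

Bike helmet $54.80: athletic equipment, buyer-exempt → 0% → $0.00
Pack of socks $23.03: clothing & footwear → 0% → $0.00
Camping tent (2-person) $181.05: athletic equipment, buyer-exempt → 0% → $0.00
T-shirt $11.27: clothing & footwear → 0% → $0.00
Pair of jeans $108.09: clothing & footwear → 0% → $0.00
AA batteries (8-pack) $9.93: other taxable items → 4.75% → $0.471675
Running shoes $108.88: clothing & footwear → 0% → $0.00
Stainless water bottle $32.54: other taxable items → 4.75% → $1.54565
Winter coat $230.13: clothing & footwear → 0% → $0.00
Unrounded tax sum = $2.017325 → $2.02

$2.02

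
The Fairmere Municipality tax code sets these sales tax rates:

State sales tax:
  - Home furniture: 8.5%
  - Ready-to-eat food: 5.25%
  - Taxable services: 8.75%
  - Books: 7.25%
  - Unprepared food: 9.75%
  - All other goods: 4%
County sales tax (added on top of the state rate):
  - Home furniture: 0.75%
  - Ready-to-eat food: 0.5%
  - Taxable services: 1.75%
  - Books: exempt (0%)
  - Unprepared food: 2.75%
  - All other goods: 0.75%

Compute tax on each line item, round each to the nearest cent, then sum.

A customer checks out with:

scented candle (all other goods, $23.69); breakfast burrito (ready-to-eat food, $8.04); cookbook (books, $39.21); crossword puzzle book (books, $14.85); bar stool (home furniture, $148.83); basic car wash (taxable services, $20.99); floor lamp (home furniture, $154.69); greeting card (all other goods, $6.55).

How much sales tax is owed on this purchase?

$36.10

Scented candle $23.69: all other goods → 4% + 0.75% county = 4.75% → $1.13
Breakfast burrito $8.04: ready-to-eat food → 5.25% + 0.5% county = 5.75% → $0.46
Cookbook $39.21: books → 7.25% + 0% county = 7.25% → $2.84
Crossword puzzle book $14.85: books → 7.25% + 0% county = 7.25% → $1.08
Bar stool $148.83: home furniture → 8.5% + 0.75% county = 9.25% → $13.77
Basic car wash $20.99: taxable services → 8.75% + 1.75% county = 10.5% → $2.20
Floor lamp $154.69: home furniture → 8.5% + 0.75% county = 9.25% → $14.31
Greeting card $6.55: all other goods → 4% + 0.75% county = 4.75% → $0.31
Total tax = $1.13 + $0.46 + $2.84 + $1.08 + $13.77 + $2.20 + $14.31 + $0.31 = $36.10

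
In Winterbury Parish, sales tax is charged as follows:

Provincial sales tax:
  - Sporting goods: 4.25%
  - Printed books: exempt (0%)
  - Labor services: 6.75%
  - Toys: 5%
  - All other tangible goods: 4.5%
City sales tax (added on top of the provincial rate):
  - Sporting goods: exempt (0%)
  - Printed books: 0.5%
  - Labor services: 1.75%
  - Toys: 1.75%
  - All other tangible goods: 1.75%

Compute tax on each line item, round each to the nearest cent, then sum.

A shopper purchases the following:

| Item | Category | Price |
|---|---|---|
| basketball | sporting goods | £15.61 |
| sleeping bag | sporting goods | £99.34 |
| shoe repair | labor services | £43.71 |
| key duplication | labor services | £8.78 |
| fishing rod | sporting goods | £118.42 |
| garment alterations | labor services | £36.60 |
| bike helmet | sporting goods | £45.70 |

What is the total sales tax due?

£19.43

Basketball £15.61: sporting goods → 4.25% + 0% city = 4.25% → £0.66
Sleeping bag £99.34: sporting goods → 4.25% + 0% city = 4.25% → £4.22
Shoe repair £43.71: labor services → 6.75% + 1.75% city = 8.5% → £3.72
Key duplication £8.78: labor services → 6.75% + 1.75% city = 8.5% → £0.75
Fishing rod £118.42: sporting goods → 4.25% + 0% city = 4.25% → £5.03
Garment alterations £36.60: labor services → 6.75% + 1.75% city = 8.5% → £3.11
Bike helmet £45.70: sporting goods → 4.25% + 0% city = 4.25% → £1.94
Total tax = £0.66 + £4.22 + £3.72 + £0.75 + £5.03 + £3.11 + £1.94 = £19.43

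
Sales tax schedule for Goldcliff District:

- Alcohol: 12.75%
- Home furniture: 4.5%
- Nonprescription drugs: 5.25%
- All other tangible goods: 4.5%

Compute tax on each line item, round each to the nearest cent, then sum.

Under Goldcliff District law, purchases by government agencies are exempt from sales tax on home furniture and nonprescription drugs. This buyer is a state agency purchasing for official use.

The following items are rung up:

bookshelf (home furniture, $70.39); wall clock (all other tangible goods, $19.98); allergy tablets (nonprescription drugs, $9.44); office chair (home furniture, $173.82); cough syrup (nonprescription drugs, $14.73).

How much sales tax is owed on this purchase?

$0.90

Bookshelf $70.39: home furniture, buyer-exempt → 0% → $0.00
Wall clock $19.98: all other tangible goods → 4.5% → $0.90
Allergy tablets $9.44: nonprescription drugs, buyer-exempt → 0% → $0.00
Office chair $173.82: home furniture, buyer-exempt → 0% → $0.00
Cough syrup $14.73: nonprescription drugs, buyer-exempt → 0% → $0.00
Total tax = $0.90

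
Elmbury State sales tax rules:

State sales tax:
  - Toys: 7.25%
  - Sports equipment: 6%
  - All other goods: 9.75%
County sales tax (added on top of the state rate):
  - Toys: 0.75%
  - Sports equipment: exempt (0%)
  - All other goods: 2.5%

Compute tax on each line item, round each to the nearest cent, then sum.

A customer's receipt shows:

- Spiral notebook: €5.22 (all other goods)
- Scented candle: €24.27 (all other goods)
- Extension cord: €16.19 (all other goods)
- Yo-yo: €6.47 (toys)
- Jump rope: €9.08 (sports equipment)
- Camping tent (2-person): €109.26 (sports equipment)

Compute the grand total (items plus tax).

€183.70

Spiral notebook €5.22: all other goods → 9.75% + 2.5% county = 12.25% → €0.64
Scented candle €24.27: all other goods → 9.75% + 2.5% county = 12.25% → €2.97
Extension cord €16.19: all other goods → 9.75% + 2.5% county = 12.25% → €1.98
Yo-yo €6.47: toys → 7.25% + 0.75% county = 8% → €0.52
Jump rope €9.08: sports equipment → 6% + 0% county = 6% → €0.54
Camping tent (2-person) €109.26: sports equipment → 6% + 0% county = 6% → €6.56
Subtotal = €170.49; tax = €13.21; total due = €183.70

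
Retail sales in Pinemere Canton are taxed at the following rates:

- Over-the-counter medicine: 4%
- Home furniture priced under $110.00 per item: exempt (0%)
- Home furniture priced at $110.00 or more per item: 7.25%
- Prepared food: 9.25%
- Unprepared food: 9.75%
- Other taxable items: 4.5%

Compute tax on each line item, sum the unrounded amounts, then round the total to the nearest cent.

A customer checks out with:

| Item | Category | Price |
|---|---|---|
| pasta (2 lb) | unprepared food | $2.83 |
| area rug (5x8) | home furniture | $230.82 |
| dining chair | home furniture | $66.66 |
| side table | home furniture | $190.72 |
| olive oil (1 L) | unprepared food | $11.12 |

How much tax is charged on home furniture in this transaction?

$30.56

Area rug (5x8) $230.82: home furniture, $110.00 or more → 7.25% → $16.73445
Dining chair $66.66: home furniture, under $110.00 → 0% → $0.00
Side table $190.72: home furniture, $110.00 or more → 7.25% → $13.8272
Tax on home furniture: unrounded sum = $30.56165 → $30.56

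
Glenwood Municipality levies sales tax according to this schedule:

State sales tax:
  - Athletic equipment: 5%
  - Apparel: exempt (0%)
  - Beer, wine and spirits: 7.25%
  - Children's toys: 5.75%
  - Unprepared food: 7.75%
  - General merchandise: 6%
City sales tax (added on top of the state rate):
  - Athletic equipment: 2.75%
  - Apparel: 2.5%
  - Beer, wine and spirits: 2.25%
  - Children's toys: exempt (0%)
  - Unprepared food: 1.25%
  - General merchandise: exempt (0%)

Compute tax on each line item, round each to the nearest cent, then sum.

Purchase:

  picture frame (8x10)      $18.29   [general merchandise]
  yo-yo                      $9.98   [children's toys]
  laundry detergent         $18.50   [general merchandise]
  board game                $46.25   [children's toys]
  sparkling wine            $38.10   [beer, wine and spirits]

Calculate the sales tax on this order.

$9.06

Picture frame (8x10) $18.29: general merchandise → 6% + 0% city = 6% → $1.10
Yo-yo $9.98: children's toys → 5.75% + 0% city = 5.75% → $0.57
Laundry detergent $18.50: general merchandise → 6% + 0% city = 6% → $1.11
Board game $46.25: children's toys → 5.75% + 0% city = 5.75% → $2.66
Sparkling wine $38.10: beer, wine and spirits → 7.25% + 2.25% city = 9.5% → $3.62
Total tax = $1.10 + $0.57 + $1.11 + $2.66 + $3.62 = $9.06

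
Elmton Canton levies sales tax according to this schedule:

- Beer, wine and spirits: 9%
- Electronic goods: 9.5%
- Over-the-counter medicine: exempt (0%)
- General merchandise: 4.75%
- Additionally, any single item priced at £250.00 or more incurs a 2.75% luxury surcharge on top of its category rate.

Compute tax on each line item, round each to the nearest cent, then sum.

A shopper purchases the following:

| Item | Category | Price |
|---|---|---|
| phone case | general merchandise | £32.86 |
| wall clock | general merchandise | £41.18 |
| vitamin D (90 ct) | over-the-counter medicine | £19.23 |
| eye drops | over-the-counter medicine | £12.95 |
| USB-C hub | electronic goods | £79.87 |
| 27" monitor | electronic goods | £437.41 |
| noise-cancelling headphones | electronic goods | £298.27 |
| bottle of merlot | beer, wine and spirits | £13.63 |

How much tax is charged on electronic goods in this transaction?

USB-C hub £79.87: electronic goods → 9.5% → £7.59
27" monitor £437.41: electronic goods → 9.5% + 2.75% surcharge = 12.25% → £53.58
Noise-cancelling headphones £298.27: electronic goods → 9.5% + 2.75% surcharge = 12.25% → £36.54
Tax on electronic goods = £7.59 + £53.58 + £36.54 = £97.71

£97.71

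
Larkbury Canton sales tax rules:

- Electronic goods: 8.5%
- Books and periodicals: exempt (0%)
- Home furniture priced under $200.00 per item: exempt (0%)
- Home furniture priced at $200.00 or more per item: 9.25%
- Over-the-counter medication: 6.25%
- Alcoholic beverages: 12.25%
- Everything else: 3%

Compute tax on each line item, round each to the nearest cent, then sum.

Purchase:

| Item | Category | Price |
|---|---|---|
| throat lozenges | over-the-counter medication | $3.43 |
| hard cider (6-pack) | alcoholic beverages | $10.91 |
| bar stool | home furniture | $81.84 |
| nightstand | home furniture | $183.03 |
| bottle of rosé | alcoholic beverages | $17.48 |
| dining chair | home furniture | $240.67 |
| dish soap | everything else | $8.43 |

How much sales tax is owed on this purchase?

$26.20

Throat lozenges $3.43: over-the-counter medication → 6.25% → $0.21
Hard cider (6-pack) $10.91: alcoholic beverages → 12.25% → $1.34
Bar stool $81.84: home furniture, under $200.00 → 0% → $0.00
Nightstand $183.03: home furniture, under $200.00 → 0% → $0.00
Bottle of rosé $17.48: alcoholic beverages → 12.25% → $2.14
Dining chair $240.67: home furniture, $200.00 or more → 9.25% → $22.26
Dish soap $8.43: everything else → 3% → $0.25
Total tax = $0.21 + $1.34 + $2.14 + $22.26 + $0.25 = $26.20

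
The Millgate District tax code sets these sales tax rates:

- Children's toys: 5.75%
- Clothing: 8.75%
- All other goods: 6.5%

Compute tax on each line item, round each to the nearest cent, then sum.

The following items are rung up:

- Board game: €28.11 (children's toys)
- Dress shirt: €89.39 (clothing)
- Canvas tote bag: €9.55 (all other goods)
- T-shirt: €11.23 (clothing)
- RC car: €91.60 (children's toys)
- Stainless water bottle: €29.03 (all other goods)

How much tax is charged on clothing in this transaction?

Dress shirt €89.39: clothing → 8.75% → €7.82
T-shirt €11.23: clothing → 8.75% → €0.98
Tax on clothing = €7.82 + €0.98 = €8.80

€8.80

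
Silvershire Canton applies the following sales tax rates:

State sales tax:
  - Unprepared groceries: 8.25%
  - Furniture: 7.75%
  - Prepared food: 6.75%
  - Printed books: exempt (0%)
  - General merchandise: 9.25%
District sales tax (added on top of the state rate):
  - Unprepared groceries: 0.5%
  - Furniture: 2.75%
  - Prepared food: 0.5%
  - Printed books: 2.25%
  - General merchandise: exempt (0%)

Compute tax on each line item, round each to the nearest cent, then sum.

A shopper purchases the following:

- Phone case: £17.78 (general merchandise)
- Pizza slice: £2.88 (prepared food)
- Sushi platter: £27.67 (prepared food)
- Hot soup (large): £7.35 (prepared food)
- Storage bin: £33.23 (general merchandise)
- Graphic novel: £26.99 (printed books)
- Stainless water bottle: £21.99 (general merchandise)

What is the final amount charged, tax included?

£147.99

Phone case £17.78: general merchandise → 9.25% + 0% district = 9.25% → £1.64
Pizza slice £2.88: prepared food → 6.75% + 0.5% district = 7.25% → £0.21
Sushi platter £27.67: prepared food → 6.75% + 0.5% district = 7.25% → £2.01
Hot soup (large) £7.35: prepared food → 6.75% + 0.5% district = 7.25% → £0.53
Storage bin £33.23: general merchandise → 9.25% + 0% district = 9.25% → £3.07
Graphic novel £26.99: printed books → 0% + 2.25% district = 2.25% → £0.61
Stainless water bottle £21.99: general merchandise → 9.25% + 0% district = 9.25% → £2.03
Subtotal = £137.89; tax = £10.10; total due = £147.99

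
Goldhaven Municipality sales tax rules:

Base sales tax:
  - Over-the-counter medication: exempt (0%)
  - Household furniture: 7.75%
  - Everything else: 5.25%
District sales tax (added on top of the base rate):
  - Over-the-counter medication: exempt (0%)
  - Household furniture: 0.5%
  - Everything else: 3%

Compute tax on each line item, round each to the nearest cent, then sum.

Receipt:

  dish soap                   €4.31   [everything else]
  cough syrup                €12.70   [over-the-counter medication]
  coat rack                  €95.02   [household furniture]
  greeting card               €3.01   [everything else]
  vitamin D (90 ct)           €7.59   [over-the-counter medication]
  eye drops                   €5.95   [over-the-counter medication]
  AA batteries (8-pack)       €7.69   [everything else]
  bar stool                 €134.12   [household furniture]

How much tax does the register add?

Dish soap €4.31: everything else → 5.25% + 3% district = 8.25% → €0.36
Cough syrup €12.70: over-the-counter medication → 0% + 0% district = 0% → €0.00
Coat rack €95.02: household furniture → 7.75% + 0.5% district = 8.25% → €7.84
Greeting card €3.01: everything else → 5.25% + 3% district = 8.25% → €0.25
Vitamin D (90 ct) €7.59: over-the-counter medication → 0% + 0% district = 0% → €0.00
Eye drops €5.95: over-the-counter medication → 0% + 0% district = 0% → €0.00
AA batteries (8-pack) €7.69: everything else → 5.25% + 3% district = 8.25% → €0.63
Bar stool €134.12: household furniture → 7.75% + 0.5% district = 8.25% → €11.06
Total tax = €0.36 + €7.84 + €0.25 + €0.63 + €11.06 = €20.14

€20.14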